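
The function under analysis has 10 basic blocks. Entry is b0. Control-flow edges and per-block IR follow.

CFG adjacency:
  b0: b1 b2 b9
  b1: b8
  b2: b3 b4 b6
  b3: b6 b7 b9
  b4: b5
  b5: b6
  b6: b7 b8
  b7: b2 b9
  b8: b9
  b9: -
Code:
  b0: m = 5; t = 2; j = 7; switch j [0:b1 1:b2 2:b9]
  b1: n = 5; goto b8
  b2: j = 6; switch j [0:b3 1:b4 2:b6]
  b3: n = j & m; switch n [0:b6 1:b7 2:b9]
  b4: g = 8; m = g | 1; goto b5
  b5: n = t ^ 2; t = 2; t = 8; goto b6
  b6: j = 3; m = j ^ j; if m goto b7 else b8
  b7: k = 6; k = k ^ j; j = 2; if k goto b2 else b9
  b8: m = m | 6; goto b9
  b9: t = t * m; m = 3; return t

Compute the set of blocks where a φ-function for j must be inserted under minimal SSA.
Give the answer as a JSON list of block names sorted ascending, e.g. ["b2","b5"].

idom tree: b1←b0 b2←b0 b3←b2 b4←b2 b5←b4 b6←b2 b7←b2 b8←b0 b9←b0
Dom∩ at merges:
  b2: preds {b0,b7}: {b0} ∩ {b0,b2,b7} = {b0}; idom=b0
  b6: preds {b2,b3,b5}: {b0,b2} ∩ {b0,b2,b3} ∩ {b0,b2,b4,b5} = {b0,b2}; idom=b2
  b7: preds {b3,b6}: {b0,b2,b3} ∩ {b0,b2,b6} = {b0,b2}; idom=b2
  b8: preds {b1,b6}: {b0,b1} ∩ {b0,b2,b6} = {b0}; idom=b0
  b9: preds {b0,b3,b7,b8}: {b0} ∩ {b0,b2,b3} ∩ {b0,b2,b7} ∩ {b0,b8} = {b0}; idom=b0

Frontier:
  b2←b0: walk · to b0
  b2←b7: walk b7→b2 to b0
  b6←b2: walk · to b2
  b6←b3: walk b3 to b2
  b6←b5: walk b5→b4 to b2
  b7←b3: walk b3 to b2
  b7←b6: walk b6 to b2
  b8←b1: walk b1 to b0
  b8←b6: walk b6→b2 to b0
  b9←b0: walk · to b0
  b9←b3: walk b3→b2 to b0
  b9←b7: walk b7→b2 to b0
  b9←b8: walk b8 to b0
  b0: DF=∅
  b1: DF={b8}
  b2: DF={b2,b8,b9}
  b3: DF={b6,b7,b9}
  b4: DF={b6}
  b5: DF={b6}
  b6: DF={b7,b8}
  b7: DF={b2,b9}
  b8: DF={b9}
  b9: DF=∅

φ for j: defs {b0,b2,b6,b7}
  DF⁺ = {b2,b7,b8,b9}

Answer: ["b2", "b7", "b8", "b9"]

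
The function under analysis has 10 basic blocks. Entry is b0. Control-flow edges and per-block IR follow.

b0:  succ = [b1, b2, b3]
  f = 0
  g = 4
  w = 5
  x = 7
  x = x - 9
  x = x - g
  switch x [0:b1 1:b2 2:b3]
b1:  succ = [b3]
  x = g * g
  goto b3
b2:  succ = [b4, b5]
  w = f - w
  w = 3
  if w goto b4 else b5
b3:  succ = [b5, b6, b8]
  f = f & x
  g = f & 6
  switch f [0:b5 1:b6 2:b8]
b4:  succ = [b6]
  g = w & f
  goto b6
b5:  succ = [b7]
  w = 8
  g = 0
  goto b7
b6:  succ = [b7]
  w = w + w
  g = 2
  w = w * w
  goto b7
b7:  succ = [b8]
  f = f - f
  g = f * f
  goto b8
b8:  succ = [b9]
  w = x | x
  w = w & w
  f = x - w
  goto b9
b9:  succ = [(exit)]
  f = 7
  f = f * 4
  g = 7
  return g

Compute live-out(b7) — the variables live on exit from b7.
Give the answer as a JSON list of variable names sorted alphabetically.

def/use:
  b0: def={f,g,w,x} ue=∅
  b1: def={x} ue={g}
  b2: def={w} ue={f,w}
  b3: def={f,g} ue={f,x}
  b4: def={g} ue={f,w}
  b5: def={g,w} ue=∅
  b6: def={g,w} ue={w}
  b7: def={f,g} ue={f}
  b8: def={f,w} ue={x}
  b9: def={f,g} ue=∅

Liveness:
  b0: in=∅ out={f,g,w,x}
  b1: in={f,g,w} out={f,w,x}
  b2: in={f,w,x} out={f,w,x}
  b3: in={f,w,x} out={f,w,x}
  b4: in={f,w,x} out={f,w,x}
  b5: in={f,x} out={f,x}
  b6: in={f,w,x} out={f,x}
  b7: in={f,x} out={x}
  b8: in={x} out=∅
  b9: in=∅ out=∅

live-out(b7) = ["x"]

Answer: ["x"]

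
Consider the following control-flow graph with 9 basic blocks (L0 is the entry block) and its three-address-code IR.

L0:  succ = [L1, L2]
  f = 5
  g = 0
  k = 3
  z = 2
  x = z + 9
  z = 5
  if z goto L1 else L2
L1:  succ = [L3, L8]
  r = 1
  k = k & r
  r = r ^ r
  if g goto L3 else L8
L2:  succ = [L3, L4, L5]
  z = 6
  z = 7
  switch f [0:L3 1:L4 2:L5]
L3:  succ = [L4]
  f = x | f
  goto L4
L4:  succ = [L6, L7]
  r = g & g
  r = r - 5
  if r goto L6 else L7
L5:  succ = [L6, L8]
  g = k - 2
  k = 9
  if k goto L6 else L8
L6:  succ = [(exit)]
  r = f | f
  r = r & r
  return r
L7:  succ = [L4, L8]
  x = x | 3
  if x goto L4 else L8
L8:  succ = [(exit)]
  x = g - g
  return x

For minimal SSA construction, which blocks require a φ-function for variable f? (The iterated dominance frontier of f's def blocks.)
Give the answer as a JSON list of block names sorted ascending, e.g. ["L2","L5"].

Answer: ["L4", "L6", "L8"]

Analysis:
idom tree: L1←L0 L2←L0 L3←L0 L4←L0 L5←L2 L6←L0 L7←L4 L8←L0
Join-block Dom:
  L3: preds {L1,L2}: {L0,L1} ∩ {L0,L2} = {L0}; idom=L0
  L4: preds {L2,L3,L7}: {L0,L2} ∩ {L0,L3} ∩ {L0,L4,L7} = {L0}; idom=L0
  L6: preds {L4,L5}: {L0,L4} ∩ {L0,L2,L5} = {L0}; idom=L0
  L8: preds {L1,L5,L7}: {L0,L1} ∩ {L0,L2,L5} ∩ {L0,L4,L7} = {L0}; idom=L0

Frontier:
  join L3 pred L1: L1 stop@L0
  join L3 pred L2: L2 stop@L0
  join L4 pred L2: L2 stop@L0
  join L4 pred L3: L3 stop@L0
  join L4 pred L7: L7→L4 stop@L0
  join L6 pred L4: L4 stop@L0
  join L6 pred L5: L5→L2 stop@L0
  join L8 pred L1: L1 stop@L0
  join L8 pred L5: L5→L2 stop@L0
  join L8 pred L7: L7→L4 stop@L0
  L0: DF=∅
  L1: DF={L3,L8}
  L2: DF={L3,L4,L6,L8}
  L3: DF={L4}
  L4: DF={L4,L6,L8}
  L5: DF={L6,L8}
  L6: DF=∅
  L7: DF={L4,L8}
  L8: DF=∅

φ for f: defs {L0,L3}
  DF⁺ = {L4,L6,L8}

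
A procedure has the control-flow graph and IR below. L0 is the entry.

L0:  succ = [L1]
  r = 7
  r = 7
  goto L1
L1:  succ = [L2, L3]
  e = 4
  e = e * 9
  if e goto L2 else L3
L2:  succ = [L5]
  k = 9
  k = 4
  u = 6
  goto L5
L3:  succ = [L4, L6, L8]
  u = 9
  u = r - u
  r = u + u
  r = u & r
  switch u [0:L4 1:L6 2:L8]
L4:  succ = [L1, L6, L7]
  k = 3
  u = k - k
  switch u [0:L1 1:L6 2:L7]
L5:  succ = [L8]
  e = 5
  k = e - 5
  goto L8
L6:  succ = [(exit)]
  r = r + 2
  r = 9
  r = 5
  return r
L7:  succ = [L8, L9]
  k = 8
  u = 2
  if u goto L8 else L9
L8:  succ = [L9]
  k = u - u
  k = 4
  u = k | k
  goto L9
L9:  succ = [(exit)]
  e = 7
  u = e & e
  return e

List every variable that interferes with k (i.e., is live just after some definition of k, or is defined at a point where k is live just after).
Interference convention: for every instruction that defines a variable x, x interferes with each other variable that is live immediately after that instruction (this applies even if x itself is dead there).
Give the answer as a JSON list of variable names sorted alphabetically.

Block summaries:
  L0: def={r} ue=∅
  L1: def={e} ue=∅
  L2: def={k,u} ue=∅
  L3: def={r,u} ue={r}
  L4: def={k,u} ue=∅
  L5: def={e,k} ue=∅
  L6: def={r} ue={r}
  L7: def={k,u} ue=∅
  L8: def={k,u} ue={u}
  L9: def={e,u} ue=∅

Liveness:
  L0: in=∅ out={r}
  L1: in={r} out={r}
  L2: in=∅ out={u}
  L3: in={r} out={r,u}
  L4: in={r} out={r}
  L5: in={u} out={u}
  L6: in={r} out=∅
  L7: in=∅ out={u}
  L8: in={u} out=∅
  L9: in=∅ out=∅

Interference:
  e: {r,u}
  k: {r,u}
  r: {e,k,u}
  u: {e,k,r}

N(k) = ["r", "u"]

Answer: ["r", "u"]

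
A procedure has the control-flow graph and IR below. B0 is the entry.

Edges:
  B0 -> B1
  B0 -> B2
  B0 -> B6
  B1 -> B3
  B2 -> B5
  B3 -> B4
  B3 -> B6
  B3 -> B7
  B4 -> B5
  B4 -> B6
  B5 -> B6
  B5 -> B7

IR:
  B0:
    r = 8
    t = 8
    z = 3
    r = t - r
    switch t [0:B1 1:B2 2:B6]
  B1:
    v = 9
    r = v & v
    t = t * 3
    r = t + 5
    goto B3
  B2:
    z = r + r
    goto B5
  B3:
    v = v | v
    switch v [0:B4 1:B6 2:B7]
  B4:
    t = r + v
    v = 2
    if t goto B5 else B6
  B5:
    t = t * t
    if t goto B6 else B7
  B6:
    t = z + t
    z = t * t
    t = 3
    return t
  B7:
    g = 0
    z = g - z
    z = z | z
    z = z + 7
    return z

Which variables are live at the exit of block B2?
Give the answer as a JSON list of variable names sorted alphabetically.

Answer: ["t", "z"]

Derivation:
def/use:
  B0: def={r,t,z} ue=∅
  B1: def={r,t,v} ue={t}
  B2: def={z} ue={r}
  B3: def={v} ue={v}
  B4: def={t,v} ue={r,v}
  B5: def={t} ue={t}
  B6: def={t,z} ue={t,z}
  B7: def={g,z} ue={z}

Live sets:
  B0: in=∅ out={r,t,z}
  B1: in={t,z} out={r,t,v,z}
  B2: in={r,t} out={t,z}
  B3: in={r,t,v,z} out={r,t,v,z}
  B4: in={r,v,z} out={t,z}
  B5: in={t,z} out={t,z}
  B6: in={t,z} out=∅
  B7: in={z} out=∅

live-out(B2) = ["t", "z"]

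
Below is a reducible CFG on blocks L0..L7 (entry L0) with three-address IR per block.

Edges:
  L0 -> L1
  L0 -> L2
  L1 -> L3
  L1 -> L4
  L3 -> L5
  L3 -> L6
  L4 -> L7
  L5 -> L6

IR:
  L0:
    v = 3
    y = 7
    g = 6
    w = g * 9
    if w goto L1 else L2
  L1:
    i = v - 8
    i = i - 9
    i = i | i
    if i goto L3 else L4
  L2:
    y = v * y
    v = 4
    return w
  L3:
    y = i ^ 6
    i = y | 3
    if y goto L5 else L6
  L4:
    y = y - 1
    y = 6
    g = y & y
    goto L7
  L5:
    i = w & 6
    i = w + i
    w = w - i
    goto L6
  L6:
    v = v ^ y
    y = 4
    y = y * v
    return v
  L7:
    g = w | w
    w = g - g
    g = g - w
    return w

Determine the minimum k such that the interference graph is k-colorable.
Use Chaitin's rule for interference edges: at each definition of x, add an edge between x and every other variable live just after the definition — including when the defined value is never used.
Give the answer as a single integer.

Block summaries:
  L0: def={g,v,w,y} ue=∅
  L1: def={i} ue={v}
  L2: def={v,y} ue={v,w,y}
  L3: def={i,y} ue={i}
  L4: def={g,y} ue={y}
  L5: def={i,w} ue={w}
  L6: def={v,y} ue={v,y}
  L7: def={g,w} ue={w}

Liveness:
  L0: in=∅ out={v,w,y}
  L1: in={v,w,y} out={i,v,w,y}
  L2: in={v,w,y} out=∅
  L3: in={i,v,w} out={v,w,y}
  L4: in={w,y} out={w}
  L5: in={v,w,y} out={v,y}
  L6: in={v,y} out=∅
  L7: in={w} out=∅

Conflict graph:
  g↔{v,w,y}
  i↔{v,w,y}
  v↔{g,i,w,y}
  w↔{g,i,v,y}
  y↔{g,i,v,w}

Registers:
  clique {g,v,w,y} ⇒ need ≥ 4
  4-colouring: c0={v}  c1={w}  c2={y}  c3={g,i}
  χ = 4

Answer: 4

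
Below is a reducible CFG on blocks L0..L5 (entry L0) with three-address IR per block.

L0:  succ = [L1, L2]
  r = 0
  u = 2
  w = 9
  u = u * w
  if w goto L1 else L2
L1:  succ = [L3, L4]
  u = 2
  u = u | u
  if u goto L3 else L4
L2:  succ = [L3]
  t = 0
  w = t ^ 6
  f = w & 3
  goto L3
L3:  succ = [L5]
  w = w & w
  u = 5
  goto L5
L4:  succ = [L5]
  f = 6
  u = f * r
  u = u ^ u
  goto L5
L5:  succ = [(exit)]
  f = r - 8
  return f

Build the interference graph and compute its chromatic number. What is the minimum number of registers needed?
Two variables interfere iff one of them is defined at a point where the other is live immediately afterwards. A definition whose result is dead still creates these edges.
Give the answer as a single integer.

Block summaries:
  L0: def={r,u,w} ue=∅
  L1: def={u} ue=∅
  L2: def={f,t,w} ue=∅
  L3: def={u,w} ue={w}
  L4: def={f,u} ue={r}
  L5: def={f} ue={r}

Liveness:
  live L0: ∅→{r,w}
  live L1: {r,w}→{r,w}
  live L2: {r}→{r,w}
  live L3: {r,w}→{r}
  live L4: {r}→{r}
  live L5: {r}→∅

Interfere edges:
  f — {r,w}
  r — {f,t,u,w}
  t — {r}
  u — {r,w}
  w — {f,r,u}

Registers:
  {f,r,w} pairwise interfere (3-clique) ⇒ χ ≥ 3
  assign f→c2 r→c0 t→c1 u→c2 w→c1 — no edge inside a register ⇒ χ ≤ 3
  χ = 3

Answer: 3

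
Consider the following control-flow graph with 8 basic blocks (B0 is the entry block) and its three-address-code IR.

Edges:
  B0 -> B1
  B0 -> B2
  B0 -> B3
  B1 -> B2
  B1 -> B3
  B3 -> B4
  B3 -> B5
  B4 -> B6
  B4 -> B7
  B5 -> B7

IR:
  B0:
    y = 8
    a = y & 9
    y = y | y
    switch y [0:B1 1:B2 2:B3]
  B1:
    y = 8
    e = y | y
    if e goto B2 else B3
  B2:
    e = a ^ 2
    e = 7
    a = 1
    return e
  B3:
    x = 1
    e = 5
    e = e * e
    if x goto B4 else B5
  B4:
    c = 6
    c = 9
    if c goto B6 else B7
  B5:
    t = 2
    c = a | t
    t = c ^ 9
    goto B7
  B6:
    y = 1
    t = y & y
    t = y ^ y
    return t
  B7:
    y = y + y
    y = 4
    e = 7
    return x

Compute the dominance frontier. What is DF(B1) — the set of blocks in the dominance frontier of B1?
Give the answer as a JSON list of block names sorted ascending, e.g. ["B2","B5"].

idom tree: B1←B0 B2←B0 B3←B0 B4←B3 B5←B3 B6←B4 B7←B3
Dom at joins:
  B2: preds {B0,B1}: {B0} ∩ {B0,B1} = {B0}; idom=B0
  B3: preds {B0,B1}: {B0} ∩ {B0,B1} = {B0}; idom=B0
  B7: preds {B4,B5}: {B0,B3,B4} ∩ {B0,B3,B5} = {B0,B3}; idom=B3

Frontier:
  join B2 pred B0: · stop@B0
  join B2 pred B1: B1 stop@B0
  join B3 pred B0: · stop@B0
  join B3 pred B1: B1 stop@B0
  join B7 pred B4: B4 stop@B3
  join B7 pred B5: B5 stop@B3
  B0: DF=∅
  B1: DF={B2,B3}
  B2: DF=∅
  B3: DF=∅
  B4: DF={B7}
  B5: DF={B7}
  B6: DF=∅
  B7: DF=∅

DF(B1) = ["B2", "B3"]

Answer: ["B2", "B3"]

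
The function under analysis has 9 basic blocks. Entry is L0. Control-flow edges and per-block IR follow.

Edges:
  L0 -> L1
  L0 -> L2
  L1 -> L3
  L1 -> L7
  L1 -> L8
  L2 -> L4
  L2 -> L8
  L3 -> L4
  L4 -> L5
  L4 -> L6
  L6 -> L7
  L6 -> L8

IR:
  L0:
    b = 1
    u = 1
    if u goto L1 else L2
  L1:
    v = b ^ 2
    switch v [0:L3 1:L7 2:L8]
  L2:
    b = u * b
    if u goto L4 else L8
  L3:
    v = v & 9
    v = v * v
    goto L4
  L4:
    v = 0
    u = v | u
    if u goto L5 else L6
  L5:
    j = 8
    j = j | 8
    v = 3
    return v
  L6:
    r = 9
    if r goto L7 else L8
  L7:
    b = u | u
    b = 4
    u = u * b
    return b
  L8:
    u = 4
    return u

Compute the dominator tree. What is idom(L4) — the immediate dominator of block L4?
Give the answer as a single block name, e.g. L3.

Answer: L0

Working:
idom tree: L1←L0 L2←L0 L3←L1 L4←L0 L5←L4 L6←L4 L7←L0 L8←L0
Join-block Dom:
  L4: preds {L2,L3}: {L0,L2} ∩ {L0,L1,L3} = {L0}; idom=L0
  L7: preds {L1,L6}: {L0,L1} ∩ {L0,L4,L6} = {L0}; idom=L0
  L8: preds {L1,L2,L6}: {L0,L1} ∩ {L0,L2} ∩ {L0,L4,L6} = {L0}; idom=L0

idom(L4) = L0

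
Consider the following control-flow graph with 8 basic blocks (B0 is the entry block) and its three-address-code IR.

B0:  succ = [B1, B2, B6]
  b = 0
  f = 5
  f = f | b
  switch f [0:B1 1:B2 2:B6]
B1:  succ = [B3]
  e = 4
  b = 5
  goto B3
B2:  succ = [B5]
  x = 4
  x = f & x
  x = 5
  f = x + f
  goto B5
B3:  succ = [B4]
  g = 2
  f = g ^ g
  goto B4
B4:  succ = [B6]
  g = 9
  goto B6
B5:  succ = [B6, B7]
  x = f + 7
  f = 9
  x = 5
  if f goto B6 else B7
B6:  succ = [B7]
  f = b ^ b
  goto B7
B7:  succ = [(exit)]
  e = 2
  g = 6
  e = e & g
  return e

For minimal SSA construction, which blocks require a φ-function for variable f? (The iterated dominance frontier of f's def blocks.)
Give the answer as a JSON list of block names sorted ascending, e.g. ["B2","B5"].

idom tree: B1←B0 B2←B0 B3←B1 B4←B3 B5←B2 B6←B0 B7←B0
Dom∩ at merges:
  B6: preds {B0,B4,B5}: {B0} ∩ {B0,B1,B3,B4} ∩ {B0,B2,B5} = {B0}; idom=B0
  B7: preds {B5,B6}: {B0,B2,B5} ∩ {B0,B6} = {B0}; idom=B0

DF derivation:
  B6←B0: walk · to B0
  B6←B4: walk B4→B3→B1 to B0
  B6←B5: walk B5→B2 to B0
  B7←B5: walk B5→B2 to B0
  B7←B6: walk B6 to B0
  B0 → ∅
  B1 → {B6}
  B2 → {B6,B7}
  B3 → {B6}
  B4 → {B6}
  B5 → {B6,B7}
  B6 → {B7}
  B7 → ∅

φ for f: defs {B0,B2,B3,B5,B6}
  DF⁺ = {B6,B7}

Answer: ["B6", "B7"]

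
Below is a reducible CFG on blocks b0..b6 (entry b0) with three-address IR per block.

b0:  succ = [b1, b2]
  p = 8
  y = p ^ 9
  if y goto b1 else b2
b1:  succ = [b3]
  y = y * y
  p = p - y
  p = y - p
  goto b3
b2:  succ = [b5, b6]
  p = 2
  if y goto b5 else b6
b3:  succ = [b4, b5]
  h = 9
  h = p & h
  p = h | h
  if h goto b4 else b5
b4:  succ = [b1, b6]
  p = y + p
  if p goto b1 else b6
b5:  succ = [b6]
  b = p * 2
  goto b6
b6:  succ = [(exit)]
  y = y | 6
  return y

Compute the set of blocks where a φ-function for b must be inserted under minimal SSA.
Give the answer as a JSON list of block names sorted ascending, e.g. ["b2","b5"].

Answer: ["b6"]

Working:
idom tree: b1←b0 b2←b0 b3←b1 b4←b3 b5←b0 b6←b0
Join-block Dom:
  b1: preds {b0,b4}: {b0} ∩ {b0,b1,b3,b4} = {b0}; idom=b0
  b5: preds {b2,b3}: {b0,b2} ∩ {b0,b1,b3} = {b0}; idom=b0
  b6: preds {b2,b4,b5}: {b0,b2} ∩ {b0,b1,b3,b4} ∩ {b0,b5} = {b0}; idom=b0

DF derivation:
  b1←b0: walk · to b0
  b1←b4: walk b4→b3→b1 to b0
  b5←b2: walk b2 to b0
  b5←b3: walk b3→b1 to b0
  b6←b2: walk b2 to b0
  b6←b4: walk b4→b3→b1 to b0
  b6←b5: walk b5 to b0
  DF(b0)=∅
  DF(b1)={b1,b5,b6}
  DF(b2)={b5,b6}
  DF(b3)={b1,b5,b6}
  DF(b4)={b1,b6}
  DF(b5)={b6}
  DF(b6)=∅

φ for b: defs {b5}
  DF⁺ = {b6}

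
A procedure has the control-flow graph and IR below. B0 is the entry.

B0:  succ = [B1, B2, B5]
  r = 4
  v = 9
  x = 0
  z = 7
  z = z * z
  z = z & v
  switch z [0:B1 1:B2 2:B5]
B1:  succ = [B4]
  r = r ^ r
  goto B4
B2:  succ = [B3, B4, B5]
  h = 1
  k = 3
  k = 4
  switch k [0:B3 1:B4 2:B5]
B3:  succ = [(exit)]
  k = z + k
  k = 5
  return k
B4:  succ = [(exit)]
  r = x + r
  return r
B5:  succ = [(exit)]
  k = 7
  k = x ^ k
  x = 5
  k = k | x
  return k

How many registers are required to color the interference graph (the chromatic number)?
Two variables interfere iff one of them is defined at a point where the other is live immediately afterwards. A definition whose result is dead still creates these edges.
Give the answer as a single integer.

Block summaries:
  B0 def {r,v,x,z} use ∅
  B1 def {r} use {r}
  B2 def {h,k} use ∅
  B3 def {k} use {k,z}
  B4 def {r} use {r,x}
  B5 def {k,x} use {x}

Backward fixpoint:
  live B0: ∅→{r,x,z}
  live B1: {r,x}→{r,x}
  live B2: {r,x,z}→{k,r,x,z}
  live B3: {k,z}→∅
  live B4: {r,x}→∅
  live B5: {x}→∅

Conflict graph:
  h — {r,x,z}
  k — {r,x,z}
  r — {h,k,v,x,z}
  v — {r,x,z}
  x — {h,k,r,v,z}
  z — {h,k,r,v,x}

Registers:
  clique {h,r,x,z} ⇒ need ≥ 4
  assign h→R3 k→R3 r→R0 v→R3 x→R1 z→R2 — no edge inside a register ⇒ χ ≤ 4
  χ = 4

Answer: 4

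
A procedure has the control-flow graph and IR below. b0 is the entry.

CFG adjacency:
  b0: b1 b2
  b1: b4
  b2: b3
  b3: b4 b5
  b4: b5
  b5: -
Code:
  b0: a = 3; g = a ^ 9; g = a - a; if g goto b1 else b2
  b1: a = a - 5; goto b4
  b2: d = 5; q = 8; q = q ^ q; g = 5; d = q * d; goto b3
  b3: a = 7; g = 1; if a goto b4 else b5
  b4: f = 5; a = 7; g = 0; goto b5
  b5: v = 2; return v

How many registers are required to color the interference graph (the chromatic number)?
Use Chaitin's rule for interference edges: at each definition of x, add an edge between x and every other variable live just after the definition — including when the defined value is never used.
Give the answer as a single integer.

Answer: 3

Derivation:
Per-block:
  b0 def {a,g} use ∅
  b1 def {a} use {a}
  b2 def {d,g,q} use ∅
  b3 def {a,g} use ∅
  b4 def {a,f,g} use ∅
  b5 def {v} use ∅

Backward fixpoint:
  live b0: ∅→{a}
  live b1: {a}→∅
  live b2: ∅→∅
  live b3: ∅→∅
  live b4: ∅→∅
  live b5: ∅→∅

Interference:
  a↔{g}
  d↔{g,q}
  f↔∅
  g↔{a,d,q}
  q↔{d,g}
  v↔∅

Chromatic number:
  lower bound: {d,g,q} mutually conflict ⇒ χ ≥ 3
  assign a→R1 d→R1 f→R0 g→R0 q→R2 v→R0 — no edge inside a register ⇒ χ ≤ 3
  χ = 3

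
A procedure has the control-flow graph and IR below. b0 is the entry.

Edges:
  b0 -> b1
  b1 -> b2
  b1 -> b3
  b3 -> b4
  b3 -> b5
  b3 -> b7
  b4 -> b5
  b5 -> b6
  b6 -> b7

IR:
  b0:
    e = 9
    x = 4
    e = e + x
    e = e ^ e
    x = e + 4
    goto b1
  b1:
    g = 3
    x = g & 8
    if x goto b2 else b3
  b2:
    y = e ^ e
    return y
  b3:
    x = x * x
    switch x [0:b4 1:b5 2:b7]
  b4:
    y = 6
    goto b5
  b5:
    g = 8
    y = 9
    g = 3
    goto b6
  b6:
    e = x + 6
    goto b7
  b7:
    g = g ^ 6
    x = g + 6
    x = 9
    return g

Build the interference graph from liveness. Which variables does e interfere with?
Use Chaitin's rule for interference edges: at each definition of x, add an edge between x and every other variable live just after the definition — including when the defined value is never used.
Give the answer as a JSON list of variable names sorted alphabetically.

Answer: ["g", "x"]

Derivation:
Block summaries:
  b0 def {e,x} use ∅
  b1 def {g,x} use ∅
  b2 def {y} use {e}
  b3 def {x} use {x}
  b4 def {y} use ∅
  b5 def {g,y} use ∅
  b6 def {e} use {x}
  b7 def {g,x} use {g}

Liveness:
  b0 li=∅ lo={e}
  b1 li={e} lo={e,g,x}
  b2 li={e} lo=∅
  b3 li={g,x} lo={g,x}
  b4 li={x} lo={x}
  b5 li={x} lo={g,x}
  b6 li={g,x} lo={g}
  b7 li={g} lo=∅

Conflict graph:
  e — {g,x}
  g — {e,x}
  x — {e,g,y}
  y — {x}

N(e) = ["g", "x"]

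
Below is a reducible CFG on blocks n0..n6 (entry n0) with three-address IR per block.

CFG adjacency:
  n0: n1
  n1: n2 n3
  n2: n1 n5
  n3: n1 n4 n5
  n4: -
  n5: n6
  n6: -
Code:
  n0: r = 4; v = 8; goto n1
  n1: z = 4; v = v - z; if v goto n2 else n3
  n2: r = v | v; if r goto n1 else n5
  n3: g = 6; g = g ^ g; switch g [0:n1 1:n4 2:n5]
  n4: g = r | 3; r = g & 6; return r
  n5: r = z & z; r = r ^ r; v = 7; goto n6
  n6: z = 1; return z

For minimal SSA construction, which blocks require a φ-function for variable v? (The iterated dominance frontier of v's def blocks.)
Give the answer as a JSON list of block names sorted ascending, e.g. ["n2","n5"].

Answer: ["n1"]

Derivation:
idom tree: n1←n0 n2←n1 n3←n1 n4←n3 n5←n1 n6←n5
Dom∩ at merges:
  n1: preds {n0,n2,n3}: {n0} ∩ {n0,n1,n2} ∩ {n0,n1,n3} = {n0}; idom=n0
  n5: preds {n2,n3}: {n0,n1,n2} ∩ {n0,n1,n3} = {n0,n1}; idom=n1

DF derivation:
  n1←n0: walk · to n0
  n1←n2: walk n2→n1 to n0
  n1←n3: walk n3→n1 to n0
  n5←n2: walk n2 to n1
  n5←n3: walk n3 to n1
  n0: DF=∅
  n1: DF={n1}
  n2: DF={n1,n5}
  n3: DF={n1,n5}
  n4: DF=∅
  n5: DF=∅
  n6: DF=∅

φ for v: defs {n0,n1,n5}
  DF⁺ = {n1}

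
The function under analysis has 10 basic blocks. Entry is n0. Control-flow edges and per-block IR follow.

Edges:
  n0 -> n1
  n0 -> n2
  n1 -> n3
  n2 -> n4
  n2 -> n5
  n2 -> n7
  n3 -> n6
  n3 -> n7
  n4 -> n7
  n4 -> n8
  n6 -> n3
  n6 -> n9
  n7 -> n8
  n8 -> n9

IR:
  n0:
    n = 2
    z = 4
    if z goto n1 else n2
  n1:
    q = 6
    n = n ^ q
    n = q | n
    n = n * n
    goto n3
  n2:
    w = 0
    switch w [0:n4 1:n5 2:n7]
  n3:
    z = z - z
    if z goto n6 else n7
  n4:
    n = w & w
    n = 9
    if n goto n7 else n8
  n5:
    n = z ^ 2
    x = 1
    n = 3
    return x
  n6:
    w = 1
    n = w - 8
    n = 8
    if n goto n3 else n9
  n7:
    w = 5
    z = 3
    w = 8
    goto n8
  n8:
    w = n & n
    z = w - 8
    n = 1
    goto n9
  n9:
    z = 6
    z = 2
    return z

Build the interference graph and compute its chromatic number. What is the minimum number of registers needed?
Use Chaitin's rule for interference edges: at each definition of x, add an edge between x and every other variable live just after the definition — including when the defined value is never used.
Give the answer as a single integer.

Answer: 3

Derivation:
Block summaries:
  n0: {n,z} / ∅
  n1: {n,q} / {n}
  n2: {w} / ∅
  n3: {z} / {z}
  n4: {n} / {w}
  n5: {n,x} / {z}
  n6: {n,w} / ∅
  n7: {w,z} / ∅
  n8: {n,w,z} / {n}
  n9: {z} / ∅

Liveness:
  live n0: ∅→{n,z}
  live n1: {n,z}→{n,z}
  live n2: {n,z}→{n,w,z}
  live n3: {n,z}→{n,z}
  live n4: {w}→{n}
  live n5: {z}→∅
  live n6: {z}→{n,z}
  live n7: {n}→{n}
  live n8: {n}→∅
  live n9: ∅→∅

Conflict graph:
  n↔{q,w,x,z}
  q↔{n,z}
  w↔{n,z}
  x↔{n}
  z↔{n,q,w}

Colouring:
  {n,q,z} pairwise interfere (3-clique) ⇒ χ ≥ 3
  assign n→R0 q→R2 w→R2 x→R1 z→R1 — no edge inside a register ⇒ χ ≤ 3
  χ = 3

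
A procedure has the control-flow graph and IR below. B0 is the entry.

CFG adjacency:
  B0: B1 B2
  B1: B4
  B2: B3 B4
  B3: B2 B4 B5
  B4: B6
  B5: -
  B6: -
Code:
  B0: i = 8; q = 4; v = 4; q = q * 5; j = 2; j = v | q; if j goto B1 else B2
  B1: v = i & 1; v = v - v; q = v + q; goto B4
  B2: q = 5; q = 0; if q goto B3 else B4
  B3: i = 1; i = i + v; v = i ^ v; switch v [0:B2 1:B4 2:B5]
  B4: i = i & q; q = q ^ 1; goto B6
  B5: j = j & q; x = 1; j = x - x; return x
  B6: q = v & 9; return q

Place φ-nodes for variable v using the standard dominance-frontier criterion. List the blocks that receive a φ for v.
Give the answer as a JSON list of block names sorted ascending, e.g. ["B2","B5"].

idom tree: B1←B0 B2←B0 B3←B2 B4←B0 B5←B3 B6←B4
Join-block Dom:
  B2: preds {B0,B3}: {B0} ∩ {B0,B2,B3} = {B0}; idom=B0
  B4: preds {B1,B2,B3}: {B0,B1} ∩ {B0,B2} ∩ {B0,B2,B3} = {B0}; idom=B0

Frontier:
  B2←B0: walk · to B0
  B2←B3: walk B3→B2 to B0
  B4←B1: walk B1 to B0
  B4←B2: walk B2 to B0
  B4←B3: walk B3→B2 to B0
  DF(B0)=∅
  DF(B1)={B4}
  DF(B2)={B2,B4}
  DF(B3)={B2,B4}
  DF(B4)=∅
  DF(B5)=∅
  DF(B6)=∅

φ for v: defs {B0,B1,B3}
  DF⁺ = {B2,B4}

Answer: ["B2", "B4"]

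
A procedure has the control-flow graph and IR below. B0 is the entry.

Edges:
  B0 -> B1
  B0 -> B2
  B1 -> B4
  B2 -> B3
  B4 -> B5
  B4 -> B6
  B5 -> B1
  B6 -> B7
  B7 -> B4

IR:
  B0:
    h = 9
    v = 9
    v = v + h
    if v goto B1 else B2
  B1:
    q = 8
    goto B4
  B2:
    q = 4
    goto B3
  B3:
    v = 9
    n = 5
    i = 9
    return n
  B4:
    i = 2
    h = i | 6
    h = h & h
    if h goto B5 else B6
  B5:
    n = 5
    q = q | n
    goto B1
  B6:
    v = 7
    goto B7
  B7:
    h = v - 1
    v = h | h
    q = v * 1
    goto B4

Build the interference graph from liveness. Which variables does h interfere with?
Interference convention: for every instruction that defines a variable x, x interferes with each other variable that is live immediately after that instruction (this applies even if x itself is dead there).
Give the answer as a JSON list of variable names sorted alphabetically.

Block summaries:
  B0 def {h,v} use ∅
  B1 def {q} use ∅
  B2 def {q} use ∅
  B3 def {i,n,v} use ∅
  B4 def {h,i} use ∅
  B5 def {n,q} use {q}
  B6 def {v} use ∅
  B7 def {h,q,v} use {v}

Liveness:
  live B0: ∅→∅
  live B1: ∅→{q}
  live B2: ∅→∅
  live B3: ∅→∅
  live B4: {q}→{q}
  live B5: {q}→∅
  live B6: ∅→{v}
  live B7: {v}→{q}

Interference:
  h↔{q,v}
  i↔{n,q}
  n↔{i,q}
  q↔{h,i,n}
  v↔{h}

N(h) = ["q", "v"]

Answer: ["q", "v"]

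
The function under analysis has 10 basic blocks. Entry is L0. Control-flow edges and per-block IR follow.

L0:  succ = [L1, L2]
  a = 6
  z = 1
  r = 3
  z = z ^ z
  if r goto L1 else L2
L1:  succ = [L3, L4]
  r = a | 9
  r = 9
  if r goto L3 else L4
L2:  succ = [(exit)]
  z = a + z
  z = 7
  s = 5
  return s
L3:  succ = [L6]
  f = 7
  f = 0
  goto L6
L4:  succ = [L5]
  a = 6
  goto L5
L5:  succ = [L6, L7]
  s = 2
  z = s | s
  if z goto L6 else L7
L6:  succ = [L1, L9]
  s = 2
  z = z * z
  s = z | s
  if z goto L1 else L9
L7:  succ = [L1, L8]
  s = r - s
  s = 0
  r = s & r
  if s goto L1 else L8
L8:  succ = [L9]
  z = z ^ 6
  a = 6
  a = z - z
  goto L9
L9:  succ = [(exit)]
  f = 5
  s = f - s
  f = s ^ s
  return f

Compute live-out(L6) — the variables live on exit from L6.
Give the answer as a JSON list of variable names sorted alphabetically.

Per-block:
  L0 def {a,r,z} use ∅
  L1 def {r} use {a}
  L2 def {s,z} use {a,z}
  L3 def {f} use ∅
  L4 def {a} use ∅
  L5 def {s,z} use ∅
  L6 def {s,z} use {z}
  L7 def {r,s} use {r,s}
  L8 def {a,z} use {z}
  L9 def {f,s} use {s}

Liveness:
  L0 li=∅ lo={a,z}
  L1 li={a,z} lo={a,r,z}
  L2 li={a,z} lo=∅
  L3 li={a,z} lo={a,z}
  L4 li={r} lo={a,r}
  L5 li={a,r} lo={a,r,s,z}
  L6 li={a,z} lo={a,s,z}
  L7 li={a,r,s,z} lo={a,s,z}
  L8 li={s,z} lo={s}
  L9 li={s} lo=∅

live-out(L6) = ["a", "s", "z"]

Answer: ["a", "s", "z"]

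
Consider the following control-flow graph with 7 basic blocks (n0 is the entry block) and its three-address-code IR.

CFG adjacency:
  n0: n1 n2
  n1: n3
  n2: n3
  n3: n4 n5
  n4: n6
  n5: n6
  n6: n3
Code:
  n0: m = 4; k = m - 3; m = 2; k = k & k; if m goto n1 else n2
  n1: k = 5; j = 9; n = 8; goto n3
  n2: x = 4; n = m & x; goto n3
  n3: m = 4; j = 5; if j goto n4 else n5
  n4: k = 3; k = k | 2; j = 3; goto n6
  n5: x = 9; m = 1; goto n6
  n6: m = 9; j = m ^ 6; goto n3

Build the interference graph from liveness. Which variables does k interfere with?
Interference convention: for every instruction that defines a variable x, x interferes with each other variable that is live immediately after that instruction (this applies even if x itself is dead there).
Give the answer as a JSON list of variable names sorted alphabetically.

Per-block:
  n0: def={k,m} ue=∅
  n1: def={j,k,n} ue=∅
  n2: def={n,x} ue={m}
  n3: def={j,m} ue=∅
  n4: def={j,k} ue=∅
  n5: def={m,x} ue=∅
  n6: def={j,m} ue=∅

Live sets:
  n0: in=∅ out={m}
  n1: in=∅ out=∅
  n2: in={m} out=∅
  n3: in=∅ out=∅
  n4: in=∅ out=∅
  n5: in=∅ out=∅
  n6: in=∅ out=∅

Conflict graph:
  j↔∅
  k↔{m}
  m↔{k,x}
  n↔∅
  x↔{m}

N(k) = ["m"]

Answer: ["m"]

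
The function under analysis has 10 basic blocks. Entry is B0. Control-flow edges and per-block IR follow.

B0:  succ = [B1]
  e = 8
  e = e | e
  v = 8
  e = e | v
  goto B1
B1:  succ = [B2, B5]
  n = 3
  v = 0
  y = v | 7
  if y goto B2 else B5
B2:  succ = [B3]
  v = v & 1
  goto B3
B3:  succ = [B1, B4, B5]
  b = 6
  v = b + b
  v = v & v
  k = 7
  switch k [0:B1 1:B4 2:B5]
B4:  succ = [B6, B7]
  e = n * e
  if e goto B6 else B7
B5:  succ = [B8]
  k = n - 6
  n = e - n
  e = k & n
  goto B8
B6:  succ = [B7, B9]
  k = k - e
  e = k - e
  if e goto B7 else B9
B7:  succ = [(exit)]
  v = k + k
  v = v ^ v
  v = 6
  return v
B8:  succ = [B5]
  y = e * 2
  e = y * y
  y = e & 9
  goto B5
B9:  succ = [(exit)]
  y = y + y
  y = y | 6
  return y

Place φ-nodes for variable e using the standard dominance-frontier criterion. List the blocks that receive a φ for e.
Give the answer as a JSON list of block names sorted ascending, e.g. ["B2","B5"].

idom tree: B1←B0 B2←B1 B3←B2 B4←B3 B5←B1 B6←B4 B7←B4 B8←B5 B9←B6
Dom∩ at merges:
  B1: preds {B0,B3}: {B0} ∩ {B0,B1,B2,B3} = {B0}; idom=B0
  B5: preds {B1,B3,B8}: {B0,B1} ∩ {B0,B1,B2,B3} ∩ {B0,B1,B5,B8} = {B0,B1}; idom=B1
  B7: preds {B4,B6}: {B0,B1,B2,B3,B4} ∩ {B0,B1,B2,B3,B4,B6} = {B0,B1,B2,B3,B4}; idom=B4

Frontier:
  join B1 pred B0: · stop@B0
  join B1 pred B3: B3→B2→B1 stop@B0
  join B5 pred B1: · stop@B1
  join B5 pred B3: B3→B2 stop@B1
  join B5 pred B8: B8→B5 stop@B1
  join B7 pred B4: · stop@B4
  join B7 pred B6: B6 stop@B4
  DF(B0)=∅
  DF(B1)={B1}
  DF(B2)={B1,B5}
  DF(B3)={B1,B5}
  DF(B4)=∅
  DF(B5)={B5}
  DF(B6)={B7}
  DF(B7)=∅
  DF(B8)={B5}
  DF(B9)=∅

φ for e: defs {B0,B4,B5,B6,B8}
  DF⁺ = {B5,B7}

Answer: ["B5", "B7"]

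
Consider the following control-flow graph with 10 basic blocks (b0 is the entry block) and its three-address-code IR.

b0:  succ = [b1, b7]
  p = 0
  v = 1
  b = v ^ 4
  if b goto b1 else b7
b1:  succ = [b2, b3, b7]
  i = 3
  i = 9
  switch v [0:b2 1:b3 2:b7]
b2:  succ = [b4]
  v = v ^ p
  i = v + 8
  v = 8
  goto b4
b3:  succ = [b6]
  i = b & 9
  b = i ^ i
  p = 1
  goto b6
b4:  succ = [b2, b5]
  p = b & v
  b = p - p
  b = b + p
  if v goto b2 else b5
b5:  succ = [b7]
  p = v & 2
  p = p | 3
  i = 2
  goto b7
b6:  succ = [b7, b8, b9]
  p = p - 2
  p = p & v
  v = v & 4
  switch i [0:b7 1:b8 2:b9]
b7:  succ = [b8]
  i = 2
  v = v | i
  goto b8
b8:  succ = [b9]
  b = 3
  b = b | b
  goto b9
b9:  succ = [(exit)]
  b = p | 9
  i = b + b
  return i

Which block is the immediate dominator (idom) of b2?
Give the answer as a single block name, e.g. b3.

Answer: b1

Analysis:
idom tree: b1←b0 b2←b1 b3←b1 b4←b2 b5←b4 b6←b3 b7←b0 b8←b0 b9←b0
Join-block Dom:
  b2: preds {b1,b4}: {b0,b1} ∩ {b0,b1,b2,b4} = {b0,b1}; idom=b1
  b7: preds {b0,b1,b5,b6}: {b0} ∩ {b0,b1} ∩ {b0,b1,b2,b4,b5} ∩ {b0,b1,b3,b6} = {b0}; idom=b0
  b8: preds {b6,b7}: {b0,b1,b3,b6} ∩ {b0,b7} = {b0}; idom=b0
  b9: preds {b6,b8}: {b0,b1,b3,b6} ∩ {b0,b8} = {b0}; idom=b0

idom(b2) = b1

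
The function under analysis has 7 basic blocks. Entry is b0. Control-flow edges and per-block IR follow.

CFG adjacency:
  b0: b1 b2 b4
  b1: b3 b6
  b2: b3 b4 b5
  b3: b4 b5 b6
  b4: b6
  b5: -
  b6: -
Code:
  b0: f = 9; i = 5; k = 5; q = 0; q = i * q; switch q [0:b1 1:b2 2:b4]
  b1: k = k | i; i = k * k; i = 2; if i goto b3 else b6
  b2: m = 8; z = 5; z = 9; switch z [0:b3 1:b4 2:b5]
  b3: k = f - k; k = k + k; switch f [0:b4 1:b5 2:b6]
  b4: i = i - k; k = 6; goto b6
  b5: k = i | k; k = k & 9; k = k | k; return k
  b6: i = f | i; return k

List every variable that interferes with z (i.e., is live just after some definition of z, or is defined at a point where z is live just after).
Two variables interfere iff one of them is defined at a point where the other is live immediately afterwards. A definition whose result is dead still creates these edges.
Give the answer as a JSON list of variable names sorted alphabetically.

Per-block:
  b0: def={f,i,k,q} ue=∅
  b1: def={i,k} ue={i,k}
  b2: def={m,z} ue=∅
  b3: def={k} ue={f,k}
  b4: def={i,k} ue={i,k}
  b5: def={k} ue={i,k}
  b6: def={i} ue={f,i,k}

Live sets:
  live b0: ∅→{f,i,k}
  live b1: {f,i,k}→{f,i,k}
  live b2: {f,i,k}→{f,i,k}
  live b3: {f,i,k}→{f,i,k}
  live b4: {f,i,k}→{f,i,k}
  live b5: {i,k}→∅
  live b6: {f,i,k}→∅

Interference:
  f: {i,k,m,q,z}
  i: {f,k,m,q,z}
  k: {f,i,m,q,z}
  m: {f,i,k}
  q: {f,i,k}
  z: {f,i,k}

N(z) = ["f", "i", "k"]

Answer: ["f", "i", "k"]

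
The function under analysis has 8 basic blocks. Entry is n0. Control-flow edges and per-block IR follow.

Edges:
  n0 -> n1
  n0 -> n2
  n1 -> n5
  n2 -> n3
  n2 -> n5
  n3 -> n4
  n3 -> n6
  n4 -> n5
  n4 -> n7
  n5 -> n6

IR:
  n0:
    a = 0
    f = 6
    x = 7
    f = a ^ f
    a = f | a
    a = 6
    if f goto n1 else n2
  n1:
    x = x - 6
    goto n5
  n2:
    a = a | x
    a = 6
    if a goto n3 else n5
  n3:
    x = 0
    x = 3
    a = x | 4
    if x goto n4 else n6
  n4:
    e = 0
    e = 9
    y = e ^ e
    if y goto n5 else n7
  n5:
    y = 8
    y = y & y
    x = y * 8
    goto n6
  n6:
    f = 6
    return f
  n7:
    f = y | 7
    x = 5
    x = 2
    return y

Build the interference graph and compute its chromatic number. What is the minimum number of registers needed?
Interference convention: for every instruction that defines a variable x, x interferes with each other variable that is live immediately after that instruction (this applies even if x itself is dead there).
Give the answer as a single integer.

def/use:
  n0: def={a,f,x} ue=∅
  n1: def={x} ue={x}
  n2: def={a} ue={a,x}
  n3: def={a,x} ue=∅
  n4: def={e,y} ue=∅
  n5: def={x,y} ue=∅
  n6: def={f} ue=∅
  n7: def={f,x} ue={y}

Backward fixpoint:
  n0: in=∅ out={a,x}
  n1: in={x} out=∅
  n2: in={a,x} out=∅
  n3: in=∅ out=∅
  n4: in=∅ out={y}
  n5: in=∅ out=∅
  n6: in=∅ out=∅
  n7: in={y} out=∅

Conflict graph:
  a↔{f,x}
  e↔∅
  f↔{a,x,y}
  x↔{a,f,y}
  y↔{f,x}

Chromatic number:
  clique {a,f,x} ⇒ need ≥ 3
  assign a→c2 e→c0 f→c0 x→c1 y→c2 — no edge inside a register ⇒ χ ≤ 3
  χ = 3

Answer: 3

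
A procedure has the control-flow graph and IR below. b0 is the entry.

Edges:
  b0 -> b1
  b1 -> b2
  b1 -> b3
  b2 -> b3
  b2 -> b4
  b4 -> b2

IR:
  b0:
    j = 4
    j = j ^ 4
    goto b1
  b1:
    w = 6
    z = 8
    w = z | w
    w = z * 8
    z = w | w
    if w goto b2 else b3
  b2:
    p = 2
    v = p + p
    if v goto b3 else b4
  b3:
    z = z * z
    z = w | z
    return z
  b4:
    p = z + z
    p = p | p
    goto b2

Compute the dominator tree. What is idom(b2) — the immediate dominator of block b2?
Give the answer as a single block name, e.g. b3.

idom tree: b1←b0 b2←b1 b3←b1 b4←b2
Join-block Dom:
  b2: preds {b1,b4}: {b0,b1} ∩ {b0,b1,b2,b4} = {b0,b1}; idom=b1
  b3: preds {b1,b2}: {b0,b1} ∩ {b0,b1,b2} = {b0,b1}; idom=b1

idom(b2) = b1

Answer: b1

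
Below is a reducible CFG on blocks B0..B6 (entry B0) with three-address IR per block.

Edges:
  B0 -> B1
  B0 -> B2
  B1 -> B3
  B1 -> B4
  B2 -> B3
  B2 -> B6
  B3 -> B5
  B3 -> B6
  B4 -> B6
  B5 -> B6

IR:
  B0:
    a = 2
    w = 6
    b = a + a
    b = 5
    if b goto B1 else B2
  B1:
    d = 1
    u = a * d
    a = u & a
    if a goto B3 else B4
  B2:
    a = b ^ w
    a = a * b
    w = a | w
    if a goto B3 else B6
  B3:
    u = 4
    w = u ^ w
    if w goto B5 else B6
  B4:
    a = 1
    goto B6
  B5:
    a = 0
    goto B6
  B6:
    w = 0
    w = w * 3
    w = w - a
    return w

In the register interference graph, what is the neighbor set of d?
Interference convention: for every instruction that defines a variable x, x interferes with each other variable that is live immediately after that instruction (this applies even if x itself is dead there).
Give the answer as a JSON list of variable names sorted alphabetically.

Answer: ["a", "w"]

Working:
def/use:
  B0 def {a,b,w} use ∅
  B1 def {a,d,u} use {a}
  B2 def {a,w} use {b,w}
  B3 def {u,w} use {w}
  B4 def {a} use ∅
  B5 def {a} use ∅
  B6 def {w} use {a}

Liveness:
  B0: in=∅ out={a,b,w}
  B1: in={a,w} out={a,w}
  B2: in={b,w} out={a,w}
  B3: in={a,w} out={a}
  B4: in=∅ out={a}
  B5: in=∅ out={a}
  B6: in={a} out=∅

Conflict graph:
  a: {b,d,u,w}
  b: {a,w}
  d: {a,w}
  u: {a,w}
  w: {a,b,d,u}

N(d) = ["a", "w"]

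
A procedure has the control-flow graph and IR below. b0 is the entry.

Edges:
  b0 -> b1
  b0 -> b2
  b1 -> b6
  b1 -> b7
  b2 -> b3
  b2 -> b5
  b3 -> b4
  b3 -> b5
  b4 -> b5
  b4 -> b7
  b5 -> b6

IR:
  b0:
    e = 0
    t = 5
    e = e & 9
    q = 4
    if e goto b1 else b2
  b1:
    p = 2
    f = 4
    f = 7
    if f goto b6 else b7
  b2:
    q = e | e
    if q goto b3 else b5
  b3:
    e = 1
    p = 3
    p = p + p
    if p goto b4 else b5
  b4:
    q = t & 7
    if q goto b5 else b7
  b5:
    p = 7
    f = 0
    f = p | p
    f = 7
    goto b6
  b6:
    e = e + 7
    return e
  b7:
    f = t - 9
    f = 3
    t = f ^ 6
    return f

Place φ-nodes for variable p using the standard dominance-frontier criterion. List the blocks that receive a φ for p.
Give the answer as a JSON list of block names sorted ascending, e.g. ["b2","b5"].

idom tree: b1←b0 b2←b0 b3←b2 b4←b3 b5←b2 b6←b0 b7←b0
Dom∩ at merges:
  b5: preds {b2,b3,b4}: {b0,b2} ∩ {b0,b2,b3} ∩ {b0,b2,b3,b4} = {b0,b2}; idom=b2
  b6: preds {b1,b5}: {b0,b1} ∩ {b0,b2,b5} = {b0}; idom=b0
  b7: preds {b1,b4}: {b0,b1} ∩ {b0,b2,b3,b4} = {b0}; idom=b0

DF walk-up:
  b5←b2: walk · to b2
  b5←b3: walk b3 to b2
  b5←b4: walk b4→b3 to b2
  b6←b1: walk b1 to b0
  b6←b5: walk b5→b2 to b0
  b7←b1: walk b1 to b0
  b7←b4: walk b4→b3→b2 to b0
  DF(b0)=∅
  DF(b1)={b6,b7}
  DF(b2)={b6,b7}
  DF(b3)={b5,b7}
  DF(b4)={b5,b7}
  DF(b5)={b6}
  DF(b6)=∅
  DF(b7)=∅

φ for p: defs {b1,b3,b5}
  DF⁺ = {b5,b6,b7}

Answer: ["b5", "b6", "b7"]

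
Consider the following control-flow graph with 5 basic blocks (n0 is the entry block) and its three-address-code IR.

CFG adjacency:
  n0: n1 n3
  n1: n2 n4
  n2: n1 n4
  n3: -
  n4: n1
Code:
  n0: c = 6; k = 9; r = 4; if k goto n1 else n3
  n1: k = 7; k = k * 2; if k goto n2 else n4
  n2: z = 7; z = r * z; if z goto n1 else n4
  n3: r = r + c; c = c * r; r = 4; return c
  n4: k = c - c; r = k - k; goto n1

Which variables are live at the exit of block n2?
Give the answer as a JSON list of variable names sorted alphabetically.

def/use:
  n0: def={c,k,r} ue=∅
  n1: def={k} ue=∅
  n2: def={z} ue={r}
  n3: def={c,r} ue={c,r}
  n4: def={k,r} ue={c}

Backward fixpoint:
  n0 li=∅ lo={c,r}
  n1 li={c,r} lo={c,r}
  n2 li={c,r} lo={c,r}
  n3 li={c,r} lo=∅
  n4 li={c} lo={c,r}

live-out(n2) = ["c", "r"]

Answer: ["c", "r"]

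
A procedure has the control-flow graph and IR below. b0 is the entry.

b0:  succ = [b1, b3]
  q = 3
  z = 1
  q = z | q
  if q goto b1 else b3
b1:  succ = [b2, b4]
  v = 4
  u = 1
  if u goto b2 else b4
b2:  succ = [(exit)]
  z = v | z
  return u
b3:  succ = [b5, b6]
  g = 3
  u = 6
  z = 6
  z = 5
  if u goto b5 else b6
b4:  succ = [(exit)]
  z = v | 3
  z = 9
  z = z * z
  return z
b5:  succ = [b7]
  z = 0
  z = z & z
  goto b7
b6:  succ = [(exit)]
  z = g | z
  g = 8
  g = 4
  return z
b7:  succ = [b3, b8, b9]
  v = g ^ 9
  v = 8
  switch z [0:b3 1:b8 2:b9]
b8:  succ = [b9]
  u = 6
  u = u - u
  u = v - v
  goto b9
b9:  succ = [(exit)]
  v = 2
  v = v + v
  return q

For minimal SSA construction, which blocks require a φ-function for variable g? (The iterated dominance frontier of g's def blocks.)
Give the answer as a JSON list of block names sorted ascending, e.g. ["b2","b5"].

Answer: ["b3"]

Working:
idom tree: b1←b0 b2←b1 b3←b0 b4←b1 b5←b3 b6←b3 b7←b5 b8←b7 b9←b7
Join-block Dom:
  b3: preds {b0,b7}: {b0} ∩ {b0,b3,b5,b7} = {b0}; idom=b0
  b9: preds {b7,b8}: {b0,b3,b5,b7} ∩ {b0,b3,b5,b7,b8} = {b0,b3,b5,b7}; idom=b7

DF walk-up:
  b3←b0: walk · to b0
  b3←b7: walk b7→b5→b3 to b0
  b9←b7: walk · to b7
  b9←b8: walk b8 to b7
  b0: DF=∅
  b1: DF=∅
  b2: DF=∅
  b3: DF={b3}
  b4: DF=∅
  b5: DF={b3}
  b6: DF=∅
  b7: DF={b3}
  b8: DF={b9}
  b9: DF=∅

φ for g: defs {b3,b6}
  DF⁺ = {b3}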